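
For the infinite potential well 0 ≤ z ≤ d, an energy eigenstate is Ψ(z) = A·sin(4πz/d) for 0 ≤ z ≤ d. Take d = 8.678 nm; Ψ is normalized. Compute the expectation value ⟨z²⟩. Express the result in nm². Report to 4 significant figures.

⟨z^2⟩ ≈ 24.86 nm^2

By definition ⟨z²⟩ = ∫ z^2 |Ψ(z)|² dz.
Evaluating both integrals, ⟨z²⟩ = -d^2/(32·π^2) + d^2/3.
Putting d = 8.678 gives 24.864.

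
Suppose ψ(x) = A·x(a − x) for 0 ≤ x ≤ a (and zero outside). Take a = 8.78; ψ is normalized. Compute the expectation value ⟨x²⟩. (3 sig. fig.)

⟨x^2⟩ ≈ 22.0

The expectation value is the |ψ|²-weighted average of x^2: ∫ x^2|ψ|² dx.
Expanding the polynomial and integrating term by term, evaluating both integrals, ⟨x²⟩ = 2·a^2/7.
With a = 8.78, ⟨x^2⟩ = 22.03.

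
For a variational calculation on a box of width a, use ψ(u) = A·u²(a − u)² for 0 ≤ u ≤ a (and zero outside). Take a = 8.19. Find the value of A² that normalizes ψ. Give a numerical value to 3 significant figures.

A^2 ≈ 0.00000380

We need A² ∫|f|² du = 1, taking the integral from 0 to a.
Expanding the polynomial and integrating term by term, carrying out the integral gives A² · a^9/630.
Plugging in a = 8.19 yields A = 0.001949.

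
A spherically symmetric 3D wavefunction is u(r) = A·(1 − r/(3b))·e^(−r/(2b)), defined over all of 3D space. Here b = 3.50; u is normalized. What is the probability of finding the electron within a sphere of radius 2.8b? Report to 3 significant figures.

P ≈ 0.353

With dV = 4πr²dr, the probability is ∫|u|² dV over r ≤ 2.8b.
Normalization gives A² = 1/(8·π·b^3/3).
Let t = r/b; then A², 4π and the length scale all cancel, so P = ∫_{0}^{2.8} t^2·(1 - t/3)^2·e^(-t) dt ÷ ∫_{0}^{∞} t^2·(1 - t/3)^2·e^(-t) dt.
Using ∫ t^2·(1 - t/3)^2·e^(-t) dt = (-t^4 + 2·t^3 - 3·t^2 - 6·t - 6)·e^(-t)/9, the numerator is ≈ 0.23504 and the denominator is 2/3.
This evaluates to P = 0.3526.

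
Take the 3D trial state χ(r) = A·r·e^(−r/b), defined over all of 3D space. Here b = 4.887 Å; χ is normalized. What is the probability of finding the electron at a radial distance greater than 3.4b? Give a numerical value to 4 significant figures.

P ≈ 0.1920

Integrate the radial probability density 4πr²|χ|² over r > 3.4b.
A² is fixed by ∫₀^∞ 4πr²|χ|² dr = 1, i.e. A² = (3·π·b^5)^(−1).
Let u = r/b; then A², 4π and the length scale all cancel, so P = ∫_{3.4}^{∞} u^4·e^(-2·u) du ÷ ∫_{0}^{∞} u^4·e^(-2·u) du.
Using ∫ u^4·e^(-2·u) du = -(u^4/2 + u^3 + 3·u^2/2 + 3·u/2 + 3/4)·e^(-2·u), the numerator is ≈ 0.144023 and the denominator is 3/4.
This evaluates to P = 0.19203.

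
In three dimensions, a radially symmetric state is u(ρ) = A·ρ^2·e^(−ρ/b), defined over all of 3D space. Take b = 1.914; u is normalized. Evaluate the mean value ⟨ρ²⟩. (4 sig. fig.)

⟨ρ^2⟩ ≈ 51.29

The expectation value is the |u|²-weighted average of ρ^2: ∫ ρ^2|u|² 4πρ² dρ.
Using ∫₀^∞ ρⁿ e^(−αρ) dρ = n!/αⁿ⁺¹, evaluating both integrals, ⟨ρ²⟩ = 14·b^2.
With b = 1.914, ⟨ρ^2⟩ = 51.288.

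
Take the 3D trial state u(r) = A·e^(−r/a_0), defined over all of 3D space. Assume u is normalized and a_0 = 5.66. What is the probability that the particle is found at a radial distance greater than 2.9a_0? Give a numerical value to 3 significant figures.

P ≈ 0.0715

P = ∫ |u|² 4πr² dr over r > 2.9a_0.
A² is fixed by ∫₀^∞ 4πr²|u|² dr = 1, i.e. A² = (π·a_0^3)^(−1).
In terms of t = r/a_0 (A², 4π and the length scale all cancel between numerator and denominator), P = [∫_{2.9}^{∞} t^2·e^(-2·t) dt] / [∫_{0}^{∞} t^2·e^(-2·t) dt].
An antiderivative of t^2·e^(-2·t) is -(2·t^2 + 2·t + 1)·e^(-2·t)/4; evaluating from 2.9 to ∞ gives 1181·e^(-29/5)/200, while the full integral is 1/4.
This evaluates to P = 0.07151.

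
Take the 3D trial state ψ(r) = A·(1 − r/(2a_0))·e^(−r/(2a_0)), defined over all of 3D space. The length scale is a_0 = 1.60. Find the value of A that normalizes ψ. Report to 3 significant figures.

We need A² ∫|f|² 4πr² dr = 1, taking the integral from 0 to ∞.
Recall ∫₀^∞ r^m e^(−r/β) dr = m!·β^(m+1), with ψ = A·(1 − r/(2a_0))·e^(−r/(2a_0)), the integral evaluates to A²·[8·π·a_0^3].
So A² = (8·π·a_0^3)^(−1).
Plugging in a_0 = 1.60 yields A = 0.09856.

A ≈ 0.0986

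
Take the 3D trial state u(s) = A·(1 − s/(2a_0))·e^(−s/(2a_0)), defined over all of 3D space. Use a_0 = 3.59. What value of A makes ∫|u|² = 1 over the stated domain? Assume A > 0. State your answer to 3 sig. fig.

We need A² ∫|f|² 4πs² ds = 1, taking the integral from 0 to ∞.
∫|u|² 4πs² ds = A²·(8·π·a_0^3).
Setting this equal to 1 gives A² = 1/(8·π·a_0^3).
With a_0 = 3.59: A² = 0.0008600 and A = 0.02933.

A ≈ 0.0293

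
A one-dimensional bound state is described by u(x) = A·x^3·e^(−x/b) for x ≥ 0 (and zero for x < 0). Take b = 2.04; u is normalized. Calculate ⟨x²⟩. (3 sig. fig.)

⟨x^2⟩ ≈ 58.3

⟨x²⟩ = ∫ x^2 |u|² dx over the full domain.
Since the A² factors cancel between numerator and denominator, ⟨x²⟩ = 14·b^2.
With b = 2.04, ⟨x^2⟩ = 58.26.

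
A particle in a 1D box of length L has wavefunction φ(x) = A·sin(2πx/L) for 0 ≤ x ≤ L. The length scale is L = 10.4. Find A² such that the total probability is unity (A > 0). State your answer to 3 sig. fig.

A^2 ≈ 0.192

We need A² ∫|f|² dx = 1, taking the integral from 0 to L.
With ∫₀^L sin²(nπx/L) dx = L/2, carrying out the integral gives A² · L/2.
Hence A² = 1/[L/2].
With L = 10.4: A² = 0.1923 and A = 0.4385.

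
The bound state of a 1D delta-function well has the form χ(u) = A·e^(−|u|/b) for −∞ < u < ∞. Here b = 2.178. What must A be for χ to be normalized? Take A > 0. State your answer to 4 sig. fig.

A ≈ 0.6776

The normalization condition is ∫|χ|² du = 1 from −∞ to ∞.
∫|χ|² du = A²·(b).
Hence A² = 1/[b].
With b = 2.178: A² = 0.45914 and A = 0.67760.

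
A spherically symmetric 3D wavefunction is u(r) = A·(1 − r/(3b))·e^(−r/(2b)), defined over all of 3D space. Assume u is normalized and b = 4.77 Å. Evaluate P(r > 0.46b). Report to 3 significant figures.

P = ∫ |u|² 4πr² dr over r > 0.46b.
Normalization gives A² = 1/(8·π·b^3/3).
Substituting t = r/b, A², 4π and the length scale all cancel in the ratio: P = ∫_{0.46}^{∞} t^2·(1 - t/3)^2·e^(-t) dt / ∫_{0}^{∞} t^2·(1 - t/3)^2·e^(-t) dt.
An antiderivative of t^2·(1 - t/3)^2·e^(-t) is (-t^4 + 2·t^3 - 3·t^2 - 6·t - 6)·e^(-t)/9; evaluating from 0.46 to ∞ gives ≈ 0.64846, while the full integral is 2/3.
The region integral divided by the full integral gives P = 0.9727.

P ≈ 0.973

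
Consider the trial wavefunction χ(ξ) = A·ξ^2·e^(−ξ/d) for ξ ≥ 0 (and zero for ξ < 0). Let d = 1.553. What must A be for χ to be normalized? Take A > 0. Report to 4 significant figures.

We need A² ∫|f|² dξ = 1, taking the integral from 0 to ∞.
Recall ∫₀^∞ ξ^m e^(−ξ/β) dξ = m!·β^(m+1), carrying out the integral gives A² · 3·d^5/4.
Setting this equal to 1 gives A² = 1/(3·d^5/4).
With d = 1.553: A² = 0.14760 and A = 0.38419.

A ≈ 0.3842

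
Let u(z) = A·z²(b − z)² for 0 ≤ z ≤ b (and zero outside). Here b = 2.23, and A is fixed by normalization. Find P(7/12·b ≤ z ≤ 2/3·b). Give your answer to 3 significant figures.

The probability is P = ∫ |u|² dz over [7/12·b, 2/3·b].
The normalization integral ∫|u|²dz over the whole domain equals b^9/630·A², and A² cancels in the ratio.
Let t = z/b; then A² and the length scale cancel, so P = ∫_{7/12}^{2/3} t^4·(1 - t)^4 dt ÷ ∫_{0}^{1} t^4·(1 - t)^4 dt.
With ∫ t^4·(1 - t)^4 dt = t^5·(70·t^4 - 315·t^3 + 540·t^2 - 420·t + 126)/630 + C, the region integral is ≈ 0.00024997 and the full one is 1/630.
Taking the ratio, P = 0.1575.

P ≈ 0.157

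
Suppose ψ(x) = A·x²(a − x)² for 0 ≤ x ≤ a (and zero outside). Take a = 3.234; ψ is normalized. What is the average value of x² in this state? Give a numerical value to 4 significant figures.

The expectation value is the |ψ|²-weighted average of x^2: ∫ x^2|ψ|² dx.
Evaluating both integrals, ⟨x²⟩ = 3·a^2/11.
With a = 3.234, ⟨x^2⟩ = 2.8524.

⟨x^2⟩ ≈ 2.852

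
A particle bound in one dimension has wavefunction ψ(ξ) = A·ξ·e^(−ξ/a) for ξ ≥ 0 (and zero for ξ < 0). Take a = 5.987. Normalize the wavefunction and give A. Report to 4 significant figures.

A ≈ 0.1365

The normalization condition is ∫|ψ|² dξ = 1 from 0 to ∞.
∫|ψ|² dξ = A²·(a^3/4).
Setting this equal to 1 gives A² = 1/(a^3/4).
With a = 5.987: A² = 0.018639 and A = 0.13653.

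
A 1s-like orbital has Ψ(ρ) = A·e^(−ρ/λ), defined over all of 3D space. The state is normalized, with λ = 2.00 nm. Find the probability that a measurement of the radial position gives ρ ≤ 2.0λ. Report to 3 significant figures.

P ≈ 0.762

P = ∫ |Ψ|² 4πρ² dρ over ρ ≤ 2.0λ.
A² is fixed by ∫₀^∞ 4πρ²|Ψ|² dρ = 1, i.e. A² = (π·λ^3)^(−1).
Substituting u = ρ/λ, A², 4π and the length scale all cancel in the ratio: P = ∫_{0}^{2.0} u^2·e^(-2·u) du / ∫_{0}^{∞} u^2·e^(-2·u) du.
Using ∫ u^2·e^(-2·u) du = -(2·u^2 + 2·u + 1)·e^(-2·u)/4, the numerator is 1/4 - 13·e^(-4)/4 and the denominator is 1/4.
This evaluates to P = 0.7619.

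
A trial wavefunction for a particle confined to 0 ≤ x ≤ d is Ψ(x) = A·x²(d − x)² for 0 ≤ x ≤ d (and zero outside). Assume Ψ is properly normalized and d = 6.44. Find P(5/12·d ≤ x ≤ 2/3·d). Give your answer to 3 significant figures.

P ≈ 0.553

P = ∫_{5/12·d}^{2/3·d} |Ψ(x)|² dx.
The normalization integral ∫|Ψ|²dx over the whole domain equals d^9/630·A², and A² cancels in the ratio.
In terms of u = x/d (A² and the length scale cancel between numerator and denominator), P = [∫_{5/12}^{2/3} u^4·(1 - u)^4 du] / [∫_{0}^{1} u^4·(1 - u)^4 du].
With ∫ u^4·(1 - u)^4 du = u^5·(70·u^4 - 315·u^3 + 540·u^2 - 420·u + 126)/630 + C, the region integral is ≈ 0.00087750 and the full one is 1/630.
Evaluating gives P = 0.5528.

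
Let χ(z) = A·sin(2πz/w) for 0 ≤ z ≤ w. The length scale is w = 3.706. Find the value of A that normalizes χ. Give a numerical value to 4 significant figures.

A ≈ 0.7346

We need A² ∫|f|² dz = 1, taking the integral from 0 to w.
The integral (without the A² prefactor) comes out to w/2.
So A² = (w/2)^(−1).
Substituting w = 3.706 gives A² = 0.53967, so A = 0.73462.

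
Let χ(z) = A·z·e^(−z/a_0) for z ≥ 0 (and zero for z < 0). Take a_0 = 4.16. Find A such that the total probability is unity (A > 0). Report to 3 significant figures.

A ≈ 0.236

Normalization requires ∫|χ|² dz = 1, integrated from 0 to ∞.
With χ = A·z·e^(−z/a_0), the integral evaluates to A²·[a_0^3/4].
With a_0 = 4.16: A² = 0.05556 and A = 0.2357.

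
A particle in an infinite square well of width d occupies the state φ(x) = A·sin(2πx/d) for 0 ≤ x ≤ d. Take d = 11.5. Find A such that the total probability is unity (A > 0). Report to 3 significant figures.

We need A² ∫|f|² dx = 1, taking the integral from 0 to d.
Using sin²θ = (1 − cos 2θ)/2, the integral (without the A² prefactor) comes out to d/2.
Hence A² = 1/[d/2].
With d = 11.5: A² = 0.1739 and A = 0.4170.

A ≈ 0.417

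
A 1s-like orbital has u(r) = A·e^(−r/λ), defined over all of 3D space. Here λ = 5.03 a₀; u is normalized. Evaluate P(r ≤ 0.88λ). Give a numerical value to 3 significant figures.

P ≈ 0.259

Integrate the radial probability density 4πr²|u|² over r ≤ 0.88λ.
Normalization gives A² = 1/(π·λ^3).
Substituting t = r/λ, A², 4π and the length scale all cancel in the ratio: P = ∫_{0}^{0.88} t^2·e^(-2·t) dt / ∫_{0}^{∞} t^2·e^(-2·t) dt.
With ∫ t^2·e^(-2·t) dt = -(2·t^2 + 2·t + 1)·e^(-2·t)/4 + C, the region integral is 1/4 - 2693·e^(-44/25)/2500 and the full one is 1/4.
The region integral divided by the full integral gives P = 0.2587.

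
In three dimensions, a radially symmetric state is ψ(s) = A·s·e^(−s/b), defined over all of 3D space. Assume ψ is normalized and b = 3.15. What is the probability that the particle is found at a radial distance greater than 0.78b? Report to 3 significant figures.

With dV = 4πs²ds, the probability is ∫|ψ|² dV over s > 0.78b.
Normalization gives A² = 1/(3·π·b^5).
In terms of u = s/b (A², 4π and the length scale all cancel between numerator and denominator), P = [∫_{0.78}^{∞} u^4·e^(-2·u) du] / [∫_{0}^{∞} u^4·e^(-2·u) du].
With ∫ u^4·e^(-2·u) du = -(u^4/2 + u^3 + 3·u^2/2 + 3·u/2 + 3/4)·e^(-2·u) + C, the region integral is ≈ 0.73384 and the full one is 3/4.
This evaluates to P = 0.9785.

P ≈ 0.978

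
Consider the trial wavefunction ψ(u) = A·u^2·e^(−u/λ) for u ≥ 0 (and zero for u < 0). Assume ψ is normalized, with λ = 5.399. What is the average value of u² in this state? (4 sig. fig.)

⟨u²⟩ = ∫ u^2 |ψ|² du over the full domain.
The ratio of the moment integral to the normalization integral gives ⟨u²⟩ = 15·λ^2/2.
Putting λ = 5.399 gives 218.62.

⟨u^2⟩ ≈ 218.6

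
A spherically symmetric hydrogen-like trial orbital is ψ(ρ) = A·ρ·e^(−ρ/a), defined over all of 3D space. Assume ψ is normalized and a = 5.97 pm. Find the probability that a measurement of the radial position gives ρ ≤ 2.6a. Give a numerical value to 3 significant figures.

P ≈ 0.594

With dV = 4πρ²dρ, the probability is ∫|ψ|² dV over ρ ≤ 2.6a.
Normalization gives A² = 1/(3·π·a^5).
Let u = ρ/a; then A², 4π and the length scale all cancel, so P = ∫_{0}^{2.6} u^4·e^(-2·u) du ÷ ∫_{0}^{∞} u^4·e^(-2·u) du.
With ∫ u^4·e^(-2·u) du = -(u^4/2 + u^3 + 3·u^2/2 + 3·u/2 + 3/4)·e^(-2·u) + C, the region integral is ≈ 0.44540 and the full one is 3/4.
This evaluates to P = 0.5939.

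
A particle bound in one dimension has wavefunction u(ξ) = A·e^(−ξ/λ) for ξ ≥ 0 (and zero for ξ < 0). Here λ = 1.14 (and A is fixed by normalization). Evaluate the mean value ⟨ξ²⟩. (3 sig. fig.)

⟨ξ²⟩ = ∫ ξ^2 |u|² dξ over the full domain.
Recall ∫₀^∞ ξ^m e^(−ξ/β) dξ = m!·β^(m+1), the ratio of the moment integral to the normalization integral gives ⟨ξ²⟩ = λ^2/2.
Putting λ = 1.14 gives 0.6498.

⟨ξ^2⟩ ≈ 0.650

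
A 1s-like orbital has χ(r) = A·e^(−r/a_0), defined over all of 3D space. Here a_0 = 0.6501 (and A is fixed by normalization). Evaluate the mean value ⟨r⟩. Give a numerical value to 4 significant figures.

The expectation value is the |χ|²-weighted average of r: ∫ r|χ|² 4πr² dr.
Recall ∫₀^∞ r^m e^(−r/β) dr = m!·β^(m+1), since the A² factors cancel between numerator and denominator, ⟨r⟩ = 3·a_0/2.
With a_0 = 0.6501, ⟨r⟩ = 0.97515.

⟨r⟩ ≈ 0.9752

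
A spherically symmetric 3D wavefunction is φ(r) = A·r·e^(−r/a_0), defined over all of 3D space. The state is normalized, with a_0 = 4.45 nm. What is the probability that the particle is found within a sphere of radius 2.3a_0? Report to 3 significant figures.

P ≈ 0.487

P = ∫ |φ|² 4πr² dr over r ≤ 2.3a_0.
The full normalization integral is A²·[3·π·a_0^5] = 1, fixing A².
Let u = r/a_0; then A², 4π and the length scale all cancel, so P = ∫_{0}^{2.3} u^4·e^(-2·u) du ÷ ∫_{0}^{∞} u^4·e^(-2·u) du.
Using ∫ u^4·e^(-2·u) du = -(u^4/2 + u^3 + 3·u^2/2 + 3·u/2 + 3/4)·e^(-2·u), the numerator is ≈ 0.36507 and the denominator is 3/4.
This evaluates to P = 0.4868.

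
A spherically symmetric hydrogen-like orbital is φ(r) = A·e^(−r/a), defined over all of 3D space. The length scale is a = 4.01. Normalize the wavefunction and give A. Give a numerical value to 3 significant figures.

A ≈ 0.0703

The normalization condition is ∫|φ|² 4πr² dr = 1 from 0 to ∞.
(Spherical symmetry: dV = 4πr² dr.)
Recall ∫₀^∞ r^m e^(−r/β) dr = m!·β^(m+1), the integral (without the A² prefactor) comes out to π·a^3.
Hence A² = 1/[π·a^3].
With a = 4.01: A² = 0.004936 and A = 0.07026.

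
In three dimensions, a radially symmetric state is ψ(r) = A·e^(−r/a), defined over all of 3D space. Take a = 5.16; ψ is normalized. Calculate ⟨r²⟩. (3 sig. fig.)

⟨r²⟩ = ∫ r^2 |ψ|² 4πr² dr over the full domain.
With ∫₀^∞ r^4 e^(−αr) dr = 4!/α^5, evaluating both integrals, ⟨r²⟩ = 3·a^2.
With a = 5.16, ⟨r^2⟩ = 79.88.

⟨r^2⟩ ≈ 79.9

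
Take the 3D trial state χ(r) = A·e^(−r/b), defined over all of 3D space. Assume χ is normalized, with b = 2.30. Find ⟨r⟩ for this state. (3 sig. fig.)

⟨r⟩ ≈ 3.45

By definition ⟨r⟩ = ∫ r |χ(r)|² 4πr² dr.
With ∫₀^∞ r^3 e^(−αr) dr = 3!/α^4, the ratio of the moment integral to the normalization integral gives ⟨r⟩ = 3·b/2.
Putting b = 2.30 gives 3.450.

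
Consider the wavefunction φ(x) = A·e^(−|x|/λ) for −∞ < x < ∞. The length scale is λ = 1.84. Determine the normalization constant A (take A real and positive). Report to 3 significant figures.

The normalization condition is ∫|φ|² dx = 1 from −∞ to ∞.
Recall ∫₀^∞ x^m e^(−x/β) dx = m!·β^(m+1), carrying out the integral gives A² · λ.
Plugging in λ = 1.84 yields A = 0.7372.

A ≈ 0.737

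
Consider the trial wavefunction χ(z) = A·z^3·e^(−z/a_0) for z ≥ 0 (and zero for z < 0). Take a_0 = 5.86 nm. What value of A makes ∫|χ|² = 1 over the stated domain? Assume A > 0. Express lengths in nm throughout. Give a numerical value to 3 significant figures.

Normalization requires ∫|χ|² dz = 1, integrated from 0 to ∞.
∫|χ|² dz = A²·(45·a_0^7/8).
So A² = (45·a_0^7/8)^(−1).
Substituting a_0 = 5.86 gives A² = 7.492E-7, so A = 0.0008656.

A ≈ 0.000866 nm^(-7/2)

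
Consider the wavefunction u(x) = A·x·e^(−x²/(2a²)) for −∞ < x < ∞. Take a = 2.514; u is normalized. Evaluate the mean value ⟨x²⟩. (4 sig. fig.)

By definition ⟨x²⟩ = ∫ x^2 |u(x)|² dx.
With ∫_{−∞}^{∞} x^(2m) e^(−αx²) dx = (2m−1)!!·√π / (2^m α^(m+1/2)), the ratio of the moment integral to the normalization integral gives ⟨x²⟩ = 3·a^2/2.
Putting a = 2.514 gives 9.4803.

⟨x^2⟩ ≈ 9.480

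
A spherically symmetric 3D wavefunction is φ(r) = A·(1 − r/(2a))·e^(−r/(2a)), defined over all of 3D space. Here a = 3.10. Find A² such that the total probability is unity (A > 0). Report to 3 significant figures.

A^2 ≈ 0.00134

Require ∫ |φ|² 4πr² dr = 1 over the whole domain.
In 3D with spherical symmetry the volume element is 4πr² dr.
Recall ∫₀^∞ r^m e^(−r/β) dr = m!·β^(m+1), with φ = A·(1 − r/(2a))·e^(−r/(2a)), the integral evaluates to A²·[8·π·a^3].
So A² = (8·π·a^3)^(−1).
With a = 3.10: A² = 0.001336 and A = 0.03655.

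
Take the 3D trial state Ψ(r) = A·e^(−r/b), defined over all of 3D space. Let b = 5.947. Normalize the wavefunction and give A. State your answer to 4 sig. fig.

We need A² ∫|f|² 4πr² dr = 1, taking the integral from 0 to ∞.
(Spherical symmetry: dV = 4πr² dr.)
Recall ∫₀^∞ r^m e^(−r/β) dr = m!·β^(m+1), ∫|Ψ|² 4πr² dr = A²·(π·b^3).
Substituting b = 5.947 gives A² = 0.0015134, so A = 0.038903.

A ≈ 0.03890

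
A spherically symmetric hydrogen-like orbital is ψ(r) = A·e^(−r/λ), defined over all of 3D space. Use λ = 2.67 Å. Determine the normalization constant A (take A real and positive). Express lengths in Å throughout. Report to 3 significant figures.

We need A² ∫|f|² 4πr² dr = 1, taking the integral from 0 to ∞.
The angular integral contributes 4π, leaving ∫₀^∞ r²|ψ|² dr.
With ∫₀^∞ r^2 e^(−αr) dr = 2!/α^3, with ψ = A·e^(−r/λ), the integral evaluates to A²·[π·λ^3].
Hence A² = 1/[π·λ^3].
Plugging in λ = 2.67 yields A = 0.1293.

A ≈ 0.129 Å^(-3/2)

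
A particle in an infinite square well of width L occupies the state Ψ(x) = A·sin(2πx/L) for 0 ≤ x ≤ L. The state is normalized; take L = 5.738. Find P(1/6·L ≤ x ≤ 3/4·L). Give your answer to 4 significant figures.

P = ∫_{1/6·L}^{3/4·L} |Ψ(x)|² dx.
With A² fixed by ∫|Ψ|² = 1, i.e. A² = (L/2)^(−1), substitute and integrate.
Let u = x/L; then A² and the length scale cancel, so P = ∫_{1/6}^{3/4} sin(2·π·u)^2 du ÷ ∫_{0}^{1} sin(2·π·u)^2 du.
Using ∫ sin(2·π·u)^2 du = u/2 - sin(4·π·u)/(8·π), the numerator is √(3)/(16·π) + 7/24 and the denominator is 1/2.
This works out to P = √(3)/(8·π) + 7/12.

P ≈ 0.6522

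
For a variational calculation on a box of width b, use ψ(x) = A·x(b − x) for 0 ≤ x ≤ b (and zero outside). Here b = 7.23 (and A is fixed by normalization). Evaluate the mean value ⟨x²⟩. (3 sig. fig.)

⟨x^2⟩ ≈ 14.9

The expectation value is the |ψ|²-weighted average of x^2: ∫ x^2|ψ|² dx.
Expanding the polynomial and integrating term by term, the ratio of the moment integral to the normalization integral gives ⟨x²⟩ = 2·b^2/7.
Putting b = 7.23 gives 14.94.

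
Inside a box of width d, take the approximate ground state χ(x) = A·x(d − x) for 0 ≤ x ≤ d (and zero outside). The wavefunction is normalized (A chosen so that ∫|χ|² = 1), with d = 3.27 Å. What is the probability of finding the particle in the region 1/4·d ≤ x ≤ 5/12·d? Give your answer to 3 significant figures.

P = ∫_{1/4·d}^{5/12·d} |χ(x)|² dx.
Since A² = 1/(d^5/30), this is the region integral divided by the full normalization integral.
Let u = x/d; then A² and the length scale cancel, so P = ∫_{1/4}^{5/12} u^2·(1 - u)^2 du ÷ ∫_{0}^{1} u^2·(1 - u)^2 du.
Using ∫ u^2·(1 - u)^2 du = u^3·(6·u^2 - 15·u + 10)/30, the numerator is ≈ 0.0081035 and the denominator is 1/30.
Taking the ratio, P = 0.2431.

P ≈ 0.243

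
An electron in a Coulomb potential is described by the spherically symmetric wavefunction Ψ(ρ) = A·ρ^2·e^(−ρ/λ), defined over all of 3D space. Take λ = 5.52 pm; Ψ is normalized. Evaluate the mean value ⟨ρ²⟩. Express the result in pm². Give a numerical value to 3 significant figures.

⟨ρ^2⟩ ≈ 427 pm^2

The expectation value is the |Ψ|²-weighted average of ρ^2: ∫ ρ^2|Ψ|² 4πρ² dρ.
Since the A² factors cancel between numerator and denominator, ⟨ρ²⟩ = 14·λ^2.
Putting λ = 5.52 gives 426.6.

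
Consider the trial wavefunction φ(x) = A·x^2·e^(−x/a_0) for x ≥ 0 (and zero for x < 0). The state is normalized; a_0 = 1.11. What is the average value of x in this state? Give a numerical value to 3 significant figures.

⟨x⟩ ≈ 2.78

The expectation value is the |φ|²-weighted average of x: ∫ x|φ|² dx.
Since the A² factors cancel between numerator and denominator, ⟨x⟩ = 5·a_0/2.
With a_0 = 1.11, ⟨x⟩ = 2.775.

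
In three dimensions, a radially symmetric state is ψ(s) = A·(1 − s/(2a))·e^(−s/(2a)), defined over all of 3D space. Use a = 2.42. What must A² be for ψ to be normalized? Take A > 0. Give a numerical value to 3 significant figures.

We need A² ∫|f|² 4πs² ds = 1, taking the integral from 0 to ∞.
With ψ = A·(1 − s/(2a))·e^(−s/(2a)), the integral evaluates to A²·[8·π·a^3].
Setting this equal to 1 gives A² = 1/(8·π·a^3).
With a = 2.42: A² = 0.002807 and A = 0.05299.

A^2 ≈ 0.00281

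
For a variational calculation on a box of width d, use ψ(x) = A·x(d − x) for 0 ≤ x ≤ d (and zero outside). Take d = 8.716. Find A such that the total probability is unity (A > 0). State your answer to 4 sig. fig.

A ≈ 0.02442

The normalization condition is ∫|ψ|² dx = 1 from 0 to d.
Expanding the polynomial and integrating term by term, with ψ = A·x(d − x), the integral evaluates to A²·[d^5/30].
Substituting d = 8.716 gives A² = 0.00059640, so A = 0.024421.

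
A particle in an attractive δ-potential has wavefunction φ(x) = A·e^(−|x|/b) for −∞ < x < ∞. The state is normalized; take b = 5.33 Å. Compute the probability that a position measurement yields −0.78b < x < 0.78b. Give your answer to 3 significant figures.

The probability is P = ∫ |φ|² dx over [−0.78b, 0.78b].
The normalization integral ∫|φ|²dx over the whole domain equals b·A², and A² cancels in the ratio.
By symmetry take twice the x ≥ 0 contribution in numerator and denominator; the 2's cancel. In terms of u = x/b (A² and the length scale cancel between numerator and denominator), P = [∫_{0}^{0.78} e^(-2·u) du] / [∫_{0}^{∞} e^(-2·u) du].
With ∫ e^(-2·u) du = -e^(-2·u)/2 + C, the region integral is 1/2 - e^(-39/25)/2 and the full one is 1/2.
This works out to P = 0.7899.

P ≈ 0.790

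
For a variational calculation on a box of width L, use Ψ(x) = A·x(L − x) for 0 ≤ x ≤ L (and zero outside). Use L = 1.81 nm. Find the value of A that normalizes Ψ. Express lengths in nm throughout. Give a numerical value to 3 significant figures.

Require ∫ |Ψ|² dx = 1 over the whole domain.
Expanding the polynomial and integrating term by term, the integral (without the A² prefactor) comes out to L^5/30.
With L = 1.81: A² = 1.544 and A = 1.243.

A ≈ 1.24 nm^(-5/2)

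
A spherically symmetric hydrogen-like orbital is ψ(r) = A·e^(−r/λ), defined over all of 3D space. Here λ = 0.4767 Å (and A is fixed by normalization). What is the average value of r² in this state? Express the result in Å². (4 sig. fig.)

The expectation value is the |ψ|²-weighted average of r^2: ∫ r^2|ψ|² 4πr² dr.
With ∫₀^∞ r^4 e^(−αr) dr = 4!/α^5, evaluating both integrals, ⟨r²⟩ = 3·λ^2.
Putting λ = 0.4767 gives 0.68173.

⟨r^2⟩ ≈ 0.6817 Å^2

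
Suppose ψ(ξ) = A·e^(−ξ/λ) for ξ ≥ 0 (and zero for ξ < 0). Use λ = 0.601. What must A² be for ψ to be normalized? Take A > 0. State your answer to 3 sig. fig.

Require ∫ |ψ|² dξ = 1 over the whole domain.
Recall ∫₀^∞ ξ^m e^(−ξ/β) dξ = m!·β^(m+1), ∫|ψ|² dξ = A²·(λ/2).
So A² = (λ/2)^(−1).
Plugging in λ = 0.601 yields A = 1.824.

A^2 ≈ 3.33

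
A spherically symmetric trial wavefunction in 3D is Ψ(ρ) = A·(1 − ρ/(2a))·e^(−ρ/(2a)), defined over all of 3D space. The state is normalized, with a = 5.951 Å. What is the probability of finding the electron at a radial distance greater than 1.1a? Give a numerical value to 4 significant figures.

P ≈ 0.9613

With dV = 4πρ²dρ, the probability is ∫|Ψ|² dV over ρ > 1.1a.
The full normalization integral is A²·[8·π·a^3] = 1, fixing A².
Let u = ρ/a; then A², 4π and the length scale all cancel, so P = ∫_{1.1}^{∞} u^2·(1 - u/2)^2·e^(-u) du ÷ ∫_{0}^{∞} u^2·(1 - u/2)^2·e^(-u) du.
Using ∫ u^2·(1 - u/2)^2·e^(-u) du = -(u^4/4 + u^2 + 2·u + 2)·e^(-u), the numerator is ≈ 1.92267 and the denominator is 2.
This evaluates to P = 0.96134.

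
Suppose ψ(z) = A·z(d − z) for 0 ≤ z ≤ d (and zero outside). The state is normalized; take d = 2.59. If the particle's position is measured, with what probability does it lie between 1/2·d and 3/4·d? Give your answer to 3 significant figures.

P ≈ 0.396

The probability is P = ∫ |ψ|² dz over [1/2·d, 3/4·d].
The normalization integral ∫|ψ|²dz over the whole domain equals d^5/30·A², and A² cancels in the ratio.
Substituting u = z/d, A² and the length scale cancel in the ratio: P = ∫_{1/2}^{3/4} u^2·(1 - u)^2 du / ∫_{0}^{1} u^2·(1 - u)^2 du.
With ∫ u^2·(1 - u)^2 du = u^3·(6·u^2 - 15·u + 10)/30 + C, the region integral is ≈ 0.013216 and the full one is 1/30.
This works out to P = 203/512.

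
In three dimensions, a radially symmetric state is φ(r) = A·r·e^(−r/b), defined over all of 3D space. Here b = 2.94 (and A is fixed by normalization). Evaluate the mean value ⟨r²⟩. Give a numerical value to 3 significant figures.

By definition ⟨r²⟩ = ∫ r^2 |φ(r)|² 4πr² dr.
Since the A² factors cancel between numerator and denominator, ⟨r²⟩ = 15·b^2/2.
With b = 2.94, ⟨r^2⟩ = 64.83.

⟨r^2⟩ ≈ 64.8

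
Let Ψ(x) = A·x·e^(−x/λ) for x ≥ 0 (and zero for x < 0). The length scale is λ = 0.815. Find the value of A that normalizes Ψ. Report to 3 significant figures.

A ≈ 2.72

The normalization condition is ∫|Ψ|² dx = 1 from 0 to ∞.
Carrying out the integral gives A² · λ^3/4.
Setting this equal to 1 gives A² = 1/(λ^3/4).
Substituting λ = 0.815 gives A² = 7.389, so A = 2.718.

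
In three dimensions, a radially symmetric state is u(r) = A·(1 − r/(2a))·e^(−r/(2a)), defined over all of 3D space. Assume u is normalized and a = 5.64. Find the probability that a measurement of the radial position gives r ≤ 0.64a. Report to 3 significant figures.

P ≈ 0.0162

Integrate the radial probability density 4πr²|u|² over r ≤ 0.64a.
A² is fixed by ∫₀^∞ 4πr²|u|² dr = 1, i.e. A² = (8·π·a^3)^(−1).
Let t = r/a; then A², 4π and the length scale all cancel, so P = ∫_{0}^{0.64} t^2·(1 - t/2)^2·e^(-t) dt ÷ ∫_{0}^{∞} t^2·(1 - t/2)^2·e^(-t) dt.
An antiderivative of t^2·(1 - t/2)^2·e^(-t) is -(t^4/4 + t^2 + 2·t + 2)·e^(-t); evaluating from 0 to 0.64 gives ≈ 0.032386, while the full integral is 2.
This evaluates to P = 0.01619.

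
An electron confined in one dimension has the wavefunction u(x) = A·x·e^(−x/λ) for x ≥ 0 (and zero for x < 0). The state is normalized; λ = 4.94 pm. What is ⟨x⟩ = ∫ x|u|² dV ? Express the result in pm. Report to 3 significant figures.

⟨x⟩ ≈ 7.41 pm

The expectation value is the |u|²-weighted average of x: ∫ x|u|² dx.
With ∫₀^∞ x^3 e^(−αx) dx = 3!/α^4, the ratio of the moment integral to the normalization integral gives ⟨x⟩ = 3·λ/2.
With λ = 4.94, ⟨x⟩ = 7.410.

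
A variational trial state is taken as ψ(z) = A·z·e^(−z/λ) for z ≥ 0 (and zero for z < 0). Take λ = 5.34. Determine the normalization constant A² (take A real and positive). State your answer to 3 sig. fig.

Require ∫ |ψ|² dz = 1 over the whole domain.
Recall ∫₀^∞ z^m e^(−z/β) dz = m!·β^(m+1), the integral (without the A² prefactor) comes out to λ^3/4.
So A² = (λ^3/4)^(−1).
Plugging in λ = 5.34 yields A = 0.1621.

A^2 ≈ 0.0263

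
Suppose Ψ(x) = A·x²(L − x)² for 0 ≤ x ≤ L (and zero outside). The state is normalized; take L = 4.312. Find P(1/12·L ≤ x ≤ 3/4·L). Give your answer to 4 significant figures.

|Ψ|² is the probability density, so P = ∫_{1/12·L}^{3/4·L} |Ψ|² dx.
With A² fixed by ∫|Ψ|² = 1, i.e. A² = (L^9/630)^(−1), substitute and integrate.
Substituting u = x/L, A² and the length scale cancel in the ratio: P = ∫_{1/12}^{3/4} u^4·(1 - u)^4 du / ∫_{0}^{1} u^4·(1 - u)^4 du.
Using ∫ u^4·(1 - u)^4 du = u^5·(70·u^4 - 315·u^3 + 540·u^2 - 420·u + 126)/630, the numerator is ≈ 0.00150904 and the denominator is 1/630.
The result is P = 0.95069.

P ≈ 0.9507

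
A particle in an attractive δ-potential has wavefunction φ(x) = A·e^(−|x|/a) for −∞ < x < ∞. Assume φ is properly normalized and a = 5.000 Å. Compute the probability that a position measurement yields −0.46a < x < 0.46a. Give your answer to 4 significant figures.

P = ∫_{−0.46a}^{0.46a} |φ(x)|² dx.
With A² fixed by ∫|φ|² = 1, i.e. A² = (a)^(−1), substitute and integrate.
By symmetry take twice the x ≥ 0 contribution in numerator and denominator; the 2's cancel. In terms of u = x/a (A² and the length scale cancel between numerator and denominator), P = [∫_{0}^{0.46} e^(-2·u) du] / [∫_{0}^{∞} e^(-2·u) du].
Using ∫ e^(-2·u) du = -e^(-2·u)/2, the numerator is 1/2 - e^(-23/25)/2 and the denominator is 1/2.
Evaluating gives P = 0.60148.

P ≈ 0.6015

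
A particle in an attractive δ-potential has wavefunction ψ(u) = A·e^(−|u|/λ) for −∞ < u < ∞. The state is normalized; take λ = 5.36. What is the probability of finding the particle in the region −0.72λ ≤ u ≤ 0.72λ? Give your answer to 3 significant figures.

P ≈ 0.763

The probability is P = ∫ |ψ|² du over [−0.72λ, 0.72λ].
The normalization integral ∫|ψ|²du over the whole domain equals λ·A², and A² cancels in the ratio.
By symmetry take twice the u ≥ 0 contribution in numerator and denominator; the 2's cancel. In terms of t = u/λ (A² and the length scale cancel between numerator and denominator), P = [∫_{0}^{0.72} e^(-2·t) dt] / [∫_{0}^{∞} e^(-2·t) dt].
Using ∫ e^(-2·t) dt = -e^(-2·t)/2, the numerator is 1/2 - e^(-36/25)/2 and the denominator is 1/2.
This works out to P = 0.7631.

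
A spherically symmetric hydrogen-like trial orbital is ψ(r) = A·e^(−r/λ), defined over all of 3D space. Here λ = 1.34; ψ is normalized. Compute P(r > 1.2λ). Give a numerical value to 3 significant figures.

Integrate the radial probability density 4πr²|ψ|² over r > 1.2λ.
The full normalization integral is A²·[π·λ^3] = 1, fixing A².
Substituting u = r/λ, A², 4π and the length scale all cancel in the ratio: P = ∫_{1.2}^{∞} u^2·e^(-2·u) du / ∫_{0}^{∞} u^2·e^(-2·u) du.
An antiderivative of u^2·e^(-2·u) is -(2·u^2 + 2·u + 1)·e^(-2·u)/4; evaluating from 1.2 to ∞ gives 157·e^(-12/5)/100, while the full integral is 1/4.
Taking the ratio yields P = 0.5697.

P ≈ 0.570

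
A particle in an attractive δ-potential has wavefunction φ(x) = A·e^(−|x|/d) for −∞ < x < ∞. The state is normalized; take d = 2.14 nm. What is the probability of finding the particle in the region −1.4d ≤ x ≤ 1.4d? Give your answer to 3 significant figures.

P = ∫_{−1.4d}^{1.4d} |φ(x)|² dx.
Since A² = 1/(d), this is the region integral divided by the full normalization integral.
Both integrals are even about x = 0, so only the x ≥ 0 halves are needed (the factors of 2 cancel). Let u = x/d; then A² and the length scale cancel, so P = ∫_{0}^{1.4} e^(-2·u) du ÷ ∫_{0}^{∞} e^(-2·u) du.
With ∫ e^(-2·u) du = -e^(-2·u)/2 + C, the region integral is 1/2 - e^(-14/5)/2 and the full one is 1/2.
This works out to P = 0.9392.

P ≈ 0.939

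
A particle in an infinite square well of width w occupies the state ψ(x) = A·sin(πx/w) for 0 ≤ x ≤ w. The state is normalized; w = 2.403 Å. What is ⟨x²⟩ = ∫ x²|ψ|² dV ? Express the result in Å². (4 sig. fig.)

By definition ⟨x²⟩ = ∫ x^2 |ψ(x)|² dx.
Using sin²θ = (1 − cos 2θ)/2, the ratio of the moment integral to the normalization integral gives ⟨x²⟩ = -w^2/(2·π^2) + w^2/3.
Putting w = 2.403 gives 1.6323.

⟨x^2⟩ ≈ 1.632 Å^2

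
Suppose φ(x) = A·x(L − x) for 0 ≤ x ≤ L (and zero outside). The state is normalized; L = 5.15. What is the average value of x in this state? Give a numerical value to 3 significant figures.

⟨x⟩ ≈ 2.58

⟨x⟩ = ∫ x |φ|² dx over the full domain.
Evaluating both integrals, ⟨x⟩ = L/2.
Putting L = 5.15 gives 2.575.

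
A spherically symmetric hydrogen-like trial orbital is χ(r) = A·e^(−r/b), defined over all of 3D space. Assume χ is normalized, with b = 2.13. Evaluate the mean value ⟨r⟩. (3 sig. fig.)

By definition ⟨r⟩ = ∫ r |χ(r)|² 4πr² dr.
Using ∫₀^∞ rⁿ e^(−αr) dr = n!/αⁿ⁺¹, evaluating both integrals, ⟨r⟩ = 3·b/2.
With b = 2.13, ⟨r⟩ = 3.195.

⟨r⟩ ≈ 3.20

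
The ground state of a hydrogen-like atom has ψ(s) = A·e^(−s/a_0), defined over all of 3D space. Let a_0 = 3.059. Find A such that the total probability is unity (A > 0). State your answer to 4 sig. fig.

We need A² ∫|f|² 4πs² ds = 1, taking the integral from 0 to ∞.
The angular integral contributes 4π, leaving ∫₀^∞ s²|ψ|² ds.
Recall ∫₀^∞ s^m e^(−s/β) ds = m!·β^(m+1), ∫|ψ|² 4πs² ds = A²·(π·a_0^3).
Substituting a_0 = 3.059 gives A² = 0.011120, so A = 0.10545.

A ≈ 0.1055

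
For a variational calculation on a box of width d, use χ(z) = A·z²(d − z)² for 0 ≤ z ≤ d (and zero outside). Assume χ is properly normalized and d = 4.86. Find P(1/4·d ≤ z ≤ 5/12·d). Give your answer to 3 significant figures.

P ≈ 0.253

|χ|² is the probability density, so P = ∫_{1/4·d}^{5/12·d} |χ|² dz.
The normalization integral ∫|χ|²dz over the whole domain equals d^9/630·A², and A² cancels in the ratio.
In terms of u = z/d (A² and the length scale cancel between numerator and denominator), P = [∫_{1/4}^{5/12} u^4·(1 - u)^4 du] / [∫_{0}^{1} u^4·(1 - u)^4 du].
An antiderivative of u^4·(1 - u)^4 is u^5·(70·u^4 - 315·u^3 + 540·u^2 - 420·u + 126)/630; evaluating from 1/4 to 5/12 gives ≈ 0.00040223, while the full integral is 1/630.
Taking the ratio, P = 0.2534.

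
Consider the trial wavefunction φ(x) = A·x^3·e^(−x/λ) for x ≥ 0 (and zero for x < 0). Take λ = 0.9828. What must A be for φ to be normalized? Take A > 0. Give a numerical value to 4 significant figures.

Normalization requires ∫|φ|² dx = 1, integrated from 0 to ∞.
∫|φ|² dx = A²·(45·λ^7/8).
So A² = (45·λ^7/8)^(−1).
With λ = 0.9828: A² = 0.20073 and A = 0.44803.

A ≈ 0.4480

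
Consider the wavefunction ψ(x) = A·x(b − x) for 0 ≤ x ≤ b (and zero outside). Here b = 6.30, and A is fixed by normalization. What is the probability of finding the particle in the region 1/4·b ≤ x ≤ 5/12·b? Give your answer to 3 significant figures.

P ≈ 0.243

P = ∫_{1/4·b}^{5/12·b} |ψ(x)|² dx.
The normalization integral ∫|ψ|²dx over the whole domain equals b^5/30·A², and A² cancels in the ratio.
Substituting u = x/b, A² and the length scale cancel in the ratio: P = ∫_{1/4}^{5/12} u^2·(1 - u)^2 du / ∫_{0}^{1} u^2·(1 - u)^2 du.
With ∫ u^2·(1 - u)^2 du = u^3·(6·u^2 - 15·u + 10)/30 + C, the region integral is ≈ 0.0081035 and the full one is 1/30.
This works out to P = 0.2431.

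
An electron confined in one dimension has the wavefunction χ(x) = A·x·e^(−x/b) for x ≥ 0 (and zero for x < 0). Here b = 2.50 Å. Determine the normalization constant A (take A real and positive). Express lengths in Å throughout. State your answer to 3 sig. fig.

Normalization requires ∫|χ|² dx = 1, integrated from 0 to ∞.
Using ∫₀^∞ xⁿ e^(−αx) dx = n!/αⁿ⁺¹, with χ = A·x·e^(−x/b), the integral evaluates to A²·[b^3/4].
So A² = (b^3/4)^(−1).
Substituting b = 2.50 gives A² = 0.2560, so A = 0.5060.

A ≈ 0.506 Å^(-3/2)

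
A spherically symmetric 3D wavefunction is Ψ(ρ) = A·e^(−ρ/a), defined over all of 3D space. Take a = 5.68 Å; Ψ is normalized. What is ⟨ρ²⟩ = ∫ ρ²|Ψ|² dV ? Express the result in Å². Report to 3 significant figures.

The expectation value is the |Ψ|²-weighted average of ρ^2: ∫ ρ^2|Ψ|² 4πρ² dρ.
The ratio of the moment integral to the normalization integral gives ⟨ρ²⟩ = 3·a^2.
With a = 5.68, ⟨ρ^2⟩ = 96.79.

⟨ρ^2⟩ ≈ 96.8 Å^2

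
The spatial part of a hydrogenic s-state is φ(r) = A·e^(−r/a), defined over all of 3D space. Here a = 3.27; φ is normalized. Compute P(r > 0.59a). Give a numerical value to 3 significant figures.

P ≈ 0.884

Integrate the radial probability density 4πr²|φ|² over r > 0.59a.
The full normalization integral is A²·[π·a^3] = 1, fixing A².
In terms of u = r/a (A², 4π and the length scale all cancel between numerator and denominator), P = [∫_{0.59}^{∞} u^2·e^(-2·u) du] / [∫_{0}^{∞} u^2·e^(-2·u) du].
Using ∫ u^2·e^(-2·u) du = -(2·u^2 + 2·u + 1)·e^(-2·u)/4, the numerator is ≈ 0.22095 and the denominator is 1/4.
The region integral divided by the full integral gives P = 0.8838.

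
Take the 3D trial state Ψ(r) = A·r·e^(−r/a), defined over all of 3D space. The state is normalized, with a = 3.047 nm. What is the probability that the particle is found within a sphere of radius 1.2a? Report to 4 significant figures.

P ≈ 0.09587

Integrate the radial probability density 4πr²|Ψ|² over r ≤ 1.2a.
A² is fixed by ∫₀^∞ 4πr²|Ψ|² dr = 1, i.e. A² = (3·π·a^5)^(−1).
In terms of u = r/a (A², 4π and the length scale all cancel between numerator and denominator), P = [∫_{0}^{1.2} u^4·e^(-2·u) du] / [∫_{0}^{∞} u^4·e^(-2·u) du].
Using ∫ u^4·e^(-2·u) du = -(u^4/2 + u^3 + 3·u^2/2 + 3·u/2 + 3/4)·e^(-2·u), the numerator is ≈ 0.0719014 and the denominator is 3/4.
This evaluates to P = 0.095869.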